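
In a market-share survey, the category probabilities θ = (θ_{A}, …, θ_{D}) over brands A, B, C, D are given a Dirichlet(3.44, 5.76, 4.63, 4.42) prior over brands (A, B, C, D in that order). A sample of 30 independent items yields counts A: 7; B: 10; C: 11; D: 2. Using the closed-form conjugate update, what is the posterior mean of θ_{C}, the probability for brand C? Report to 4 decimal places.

0.3239

The Dirichlet prior is conjugate to the Multinomial likelihood: each posterior αⱼ = prior αⱼ + observed count nⱼ.
Posterior concentration: (10.44, 15.76, 15.63, 6.42), total = 48.25.
E[θ_{C}|data] = α_{C}/Σα = 15.63/48.25 = 0.3239.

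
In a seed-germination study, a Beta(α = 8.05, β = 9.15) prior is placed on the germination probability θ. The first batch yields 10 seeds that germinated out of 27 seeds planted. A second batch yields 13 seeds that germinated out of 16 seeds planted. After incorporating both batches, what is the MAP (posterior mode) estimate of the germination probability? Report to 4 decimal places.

0.5163

The Beta prior is conjugate to a Binomial/Bernoulli likelihood; the update adds successes to α and failures to β.
After batch 1: Beta(8.05+10, 9.15+17) = Beta(18.05, 26.15).
After batch 2: Beta(18.05+13, 26.15+3) = Beta(31.05, 29.15).
Mode of Beta(a,b) for a,b>1 is (a−1)/(a+b−2) = 30.05/58.20 = 0.5163.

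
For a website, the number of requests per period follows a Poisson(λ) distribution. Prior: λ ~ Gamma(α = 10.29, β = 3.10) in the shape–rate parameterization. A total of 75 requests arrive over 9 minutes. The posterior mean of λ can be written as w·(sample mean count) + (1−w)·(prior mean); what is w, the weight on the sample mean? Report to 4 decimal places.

0.7438

With a Gamma(shape α, rate β) prior, the Poisson likelihood is conjugate: the posterior is Gamma(α + ΣXᵢ, β + n).
Posterior mean = (α₀+S)/(β₀+n) = [n/(β₀+n)]·(S/n) + [β₀/(β₀+n)]·(α₀/β₀), so only n and β₀ enter the weight.
Weight on data w = n/(β₀+n) = 9/(3.10+9) = 9/12.10 = 0.7438.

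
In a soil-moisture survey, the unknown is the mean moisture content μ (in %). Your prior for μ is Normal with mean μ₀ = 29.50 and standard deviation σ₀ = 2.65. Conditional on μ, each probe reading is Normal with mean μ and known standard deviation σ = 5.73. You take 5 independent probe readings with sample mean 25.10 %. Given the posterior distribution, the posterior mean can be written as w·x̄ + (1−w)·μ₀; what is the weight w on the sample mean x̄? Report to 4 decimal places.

0.5168

For Normal data with known variance σ², a Normal(μ₀, σ₀²) prior on μ is conjugate. Posterior precision = 1/σ₀² + n/σ²; posterior mean is the precision-weighted average of μ₀ and x̄.
σ₀² = 2.65² = 7.0225, σ² = 5.73² = 32.8329. Prior precision 1/σ₀² = 1/7.0225; data precision n/σ² = 5/32.8329.
w = (n/σ²)/(1/σ₀² + n/σ²) = n·σ₀²/(σ² + n·σ₀²) = 5·7.0225/(32.8329 + 5·7.0225) = 35.1125/67.9454 = 0.5168.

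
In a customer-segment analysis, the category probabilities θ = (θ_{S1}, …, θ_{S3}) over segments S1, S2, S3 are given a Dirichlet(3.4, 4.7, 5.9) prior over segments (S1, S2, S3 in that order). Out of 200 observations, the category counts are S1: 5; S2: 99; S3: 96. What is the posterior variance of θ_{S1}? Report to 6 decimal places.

0.000175

The Dirichlet prior is conjugate to the Multinomial likelihood: each posterior αⱼ = prior αⱼ + observed count nⱼ.
Posterior concentration: (8.4, 103.7, 101.9), total = 214.0.
Var[θ_j] = α_j(Σα−α_j)/((Σα)²(Σα+1)) = 8.4·205.6/(214.0²·215.0) = 0.000175.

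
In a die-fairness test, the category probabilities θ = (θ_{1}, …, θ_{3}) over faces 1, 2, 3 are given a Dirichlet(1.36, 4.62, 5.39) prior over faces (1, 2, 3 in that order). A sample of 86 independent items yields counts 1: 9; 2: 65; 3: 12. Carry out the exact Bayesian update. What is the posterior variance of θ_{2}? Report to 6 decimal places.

0.002071

The Dirichlet prior is conjugate to the Multinomial likelihood: each posterior αⱼ = prior αⱼ + observed count nⱼ.
Posterior concentration: (10.36, 69.62, 17.39), total = 97.37.
Var[θ_j] = α_j(Σα−α_j)/((Σα)²(Σα+1)) = 69.62·27.75/(97.37²·98.37) = 0.002071.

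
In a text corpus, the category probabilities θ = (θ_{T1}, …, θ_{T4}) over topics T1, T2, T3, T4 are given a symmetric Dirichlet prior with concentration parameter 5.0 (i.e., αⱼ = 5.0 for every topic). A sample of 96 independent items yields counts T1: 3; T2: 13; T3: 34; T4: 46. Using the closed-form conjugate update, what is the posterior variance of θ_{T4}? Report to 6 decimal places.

The Dirichlet prior is conjugate to the Multinomial likelihood: each posterior αⱼ = prior αⱼ + observed count nⱼ.
Posterior concentration: (8.0, 18.0, 39.0, 51.0), total = 116.0.
Var[θ_j] = α_j(Σα−α_j)/((Σα)²(Σα+1)) = 51.0·65.0/(116.0²·117.0) = 0.002106.

0.002106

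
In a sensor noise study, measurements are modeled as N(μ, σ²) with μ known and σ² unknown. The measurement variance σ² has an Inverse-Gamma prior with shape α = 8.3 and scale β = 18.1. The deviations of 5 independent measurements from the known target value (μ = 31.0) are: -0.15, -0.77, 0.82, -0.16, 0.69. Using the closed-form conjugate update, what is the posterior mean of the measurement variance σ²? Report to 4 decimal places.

1.9382

With known mean μ and an Inverse-Gamma(α, β) prior on σ², the Normal likelihood is conjugate: posterior is Inv-Gamma(α + n/2, β + Σ(xᵢ−μ)²/2).
Σ(xᵢ−μ)² = (-0.15)² + (-0.77)² + (0.82)² + (-0.16)² + (0.69)² = 1.7895.
Posterior: Inv-Gamma(8.3 + 5/2, 18.1 + 1.7895/2) = Inv-Gamma(10.80, 18.99475).
E[σ²|data] = β/(α−1) = 18.99475/9.80 = 1.9382.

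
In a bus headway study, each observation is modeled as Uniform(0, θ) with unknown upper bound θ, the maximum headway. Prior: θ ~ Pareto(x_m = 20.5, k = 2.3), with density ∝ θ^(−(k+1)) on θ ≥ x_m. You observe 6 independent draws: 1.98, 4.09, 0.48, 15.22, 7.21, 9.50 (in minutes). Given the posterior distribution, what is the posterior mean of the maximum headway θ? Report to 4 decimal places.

23.3082

A Pareto(scale x_m, shape k) prior on the upper bound θ of Uniform(0, θ) is conjugate: posterior is Pareto(max(x_m, max xᵢ), k + n).
Sample maximum = 15.22; prior scale x_m = 20.5 → posterior scale = max = 20.50.
Posterior shape = 2.3 + 6 = 8.3.
E[θ|data] = k·x_m/(k−1) = 8.3·20.50/7.3 = 23.3082.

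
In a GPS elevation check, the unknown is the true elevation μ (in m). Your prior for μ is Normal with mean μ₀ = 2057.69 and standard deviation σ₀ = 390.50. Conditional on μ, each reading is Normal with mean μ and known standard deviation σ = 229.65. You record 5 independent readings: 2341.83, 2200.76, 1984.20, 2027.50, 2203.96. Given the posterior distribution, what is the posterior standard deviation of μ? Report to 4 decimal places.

99.3249

For Normal data with known variance σ², a Normal(μ₀, σ₀²) prior on μ is conjugate. Posterior precision = 1/σ₀² + n/σ²; posterior mean is the precision-weighted average of μ₀ and x̄.
σ₀² = 390.50² = 152490.25, σ² = 229.65² = 52739.1225; σ² + n·σ₀² = 52739.1225 + 5·152490.25 = 815190.3725.
Posterior precision = 1/σ₀² + n/σ² = 1/152490.25 + 5/52739.1225 = (σ² + n·σ₀²)/(σ₀²σ²) = 815190.3725/(152490.25·52739.1225); posterior variance σₙ² = σ₀²σ²/(σ² + n·σ₀²) = 152490.25·52739.1225/815190.3725 = 9865.428060.
Posterior SD = √σₙ² = √(152490.25·52739.1225/815190.3725) = 99.3249.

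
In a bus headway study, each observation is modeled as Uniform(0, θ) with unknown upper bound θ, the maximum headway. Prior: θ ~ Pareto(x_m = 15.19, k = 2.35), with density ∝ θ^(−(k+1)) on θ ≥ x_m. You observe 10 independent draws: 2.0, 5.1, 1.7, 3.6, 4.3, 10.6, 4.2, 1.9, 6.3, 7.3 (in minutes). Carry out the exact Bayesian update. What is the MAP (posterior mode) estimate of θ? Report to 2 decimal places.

15.19

A Pareto(scale x_m, shape k) prior on the upper bound θ of Uniform(0, θ) is conjugate: posterior is Pareto(max(x_m, max xᵢ), k + n).
Sample maximum = 10.6; prior scale x_m = 15.19 → posterior scale = max = 15.19.
Posterior shape = 2.35 + 10 = 12.35.
The Pareto density is decreasing on [x_m, ∞), so the mode is x_m = 15.19.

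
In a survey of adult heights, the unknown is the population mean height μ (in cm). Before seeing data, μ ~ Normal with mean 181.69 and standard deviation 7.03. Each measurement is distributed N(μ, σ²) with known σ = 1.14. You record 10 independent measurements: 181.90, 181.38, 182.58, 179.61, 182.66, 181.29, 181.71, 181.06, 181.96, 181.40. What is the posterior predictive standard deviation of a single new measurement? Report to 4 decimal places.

1.1955

For Normal data with known variance σ², a Normal(μ₀, σ₀²) prior on μ is conjugate. Posterior precision = 1/σ₀² + n/σ²; posterior mean is the precision-weighted average of μ₀ and x̄.
σ₀² = 7.03² = 49.4209, σ² = 1.14² = 1.2996; σ² + n·σ₀² = 1.2996 + 10·49.4209 = 495.5086.
Posterior precision = 1/σ₀² + n/σ² = 1/49.4209 + 10/1.2996 = (σ² + n·σ₀²)/(σ₀²σ²) = 495.5086/(49.4209·1.2996); posterior variance σₙ² = σ₀²σ²/(σ² + n·σ₀²) = 49.4209·1.2996/495.5086 = 0.129619.
Predictive variance for one new observation = σₙ² + σ² = 49.4209·1.2996/495.5086 + 1.2996 = σ²·(σ₀² + 495.5086)/495.5086 = 1.2996·544.9295/495.5086 = 1.429219; SD = √(1.2996·544.9295/495.5086) = 1.1955.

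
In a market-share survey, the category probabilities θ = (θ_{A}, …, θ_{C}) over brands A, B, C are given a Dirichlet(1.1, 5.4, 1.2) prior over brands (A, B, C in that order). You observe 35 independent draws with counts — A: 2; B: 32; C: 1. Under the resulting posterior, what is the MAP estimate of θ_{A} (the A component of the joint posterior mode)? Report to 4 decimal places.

The Dirichlet prior is conjugate to the Multinomial likelihood: each posterior αⱼ = prior αⱼ + observed count nⱼ.
Posterior concentration: (3.1, 37.4, 2.2), total = 42.7.
Joint mode component: (α_{A}−1)/(Σα−K) = 2.1/39.7 = 0.0529.

0.0529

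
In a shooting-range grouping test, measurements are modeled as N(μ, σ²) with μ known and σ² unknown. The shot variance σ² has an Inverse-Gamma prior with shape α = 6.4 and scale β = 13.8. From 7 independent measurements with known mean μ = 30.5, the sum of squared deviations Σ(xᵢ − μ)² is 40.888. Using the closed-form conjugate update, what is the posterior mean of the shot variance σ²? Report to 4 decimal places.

3.8476

With known mean μ and an Inverse-Gamma(α, β) prior on σ², the Normal likelihood is conjugate: posterior is Inv-Gamma(α + n/2, β + Σ(xᵢ−μ)²/2).
Posterior: Inv-Gamma(6.4 + 7/2, 13.8 + 40.888/2) = Inv-Gamma(9.90, 34.2440).
E[σ²|data] = β/(α−1) = 34.2440/8.90 = 3.8476.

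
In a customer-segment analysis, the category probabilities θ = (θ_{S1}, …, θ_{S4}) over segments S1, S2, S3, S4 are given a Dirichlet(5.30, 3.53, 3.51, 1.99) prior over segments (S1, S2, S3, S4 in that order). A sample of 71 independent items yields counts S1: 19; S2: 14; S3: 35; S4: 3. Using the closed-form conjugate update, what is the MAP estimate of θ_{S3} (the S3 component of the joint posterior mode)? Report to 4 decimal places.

0.4612

The Dirichlet prior is conjugate to the Multinomial likelihood: each posterior αⱼ = prior αⱼ + observed count nⱼ.
Posterior concentration: (24.30, 17.53, 38.51, 4.99), total = 85.33.
Joint mode component: (α_{S3}−1)/(Σα−K) = 37.51/81.33 = 0.4612.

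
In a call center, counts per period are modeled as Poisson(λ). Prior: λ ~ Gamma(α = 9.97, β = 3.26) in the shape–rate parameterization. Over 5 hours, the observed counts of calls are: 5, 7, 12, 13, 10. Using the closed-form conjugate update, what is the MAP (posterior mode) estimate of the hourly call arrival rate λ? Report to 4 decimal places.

With a Gamma(shape α, rate β) prior, the Poisson likelihood is conjugate: the posterior is Gamma(α + ΣXᵢ, β + n).
Sum of counts S = 47 over n = 5 hours.
Posterior: Gamma(α+S, β+n) = Gamma(9.97+47, 3.26+5) = Gamma(56.97, 8.26).
Mode of Gamma(α,β) for α≥1 is (α−1)/β = 55.97/8.26 = 6.7760.

6.7760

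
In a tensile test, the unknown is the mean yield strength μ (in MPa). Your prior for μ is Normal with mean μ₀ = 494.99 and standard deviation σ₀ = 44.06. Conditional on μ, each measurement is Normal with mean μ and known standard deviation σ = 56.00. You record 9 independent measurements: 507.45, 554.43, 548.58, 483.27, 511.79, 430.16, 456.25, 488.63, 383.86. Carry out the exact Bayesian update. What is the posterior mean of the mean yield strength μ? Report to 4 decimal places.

486.4656

For Normal data with known variance σ², a Normal(μ₀, σ₀²) prior on μ is conjugate. Posterior precision = 1/σ₀² + n/σ²; posterior mean is the precision-weighted average of μ₀ and x̄.
Σxᵢ = 507.45 + 554.43 + 548.58 + 483.27 + 511.79 + 430.16 + 456.25 + 488.63 + 383.86 = 4364.42, so n·x̄ = 4364.42.
σ₀² = 44.06² = 1941.2836, σ² = 56.00² = 3136; σ² + n·σ₀² = 3136 + 9·1941.2836 = 20607.5524.
Posterior mean = (μ₀/σ₀² + n·x̄/σ²)/(1/σ₀² + n/σ²) = (σ²·μ₀ + σ₀²·n·x̄)/(σ² + n·σ₀²) = (3136·494.99 + 1941.2836·4364.42)/20607.5524 = 10024865.609512/20607.5524 = 486.4656.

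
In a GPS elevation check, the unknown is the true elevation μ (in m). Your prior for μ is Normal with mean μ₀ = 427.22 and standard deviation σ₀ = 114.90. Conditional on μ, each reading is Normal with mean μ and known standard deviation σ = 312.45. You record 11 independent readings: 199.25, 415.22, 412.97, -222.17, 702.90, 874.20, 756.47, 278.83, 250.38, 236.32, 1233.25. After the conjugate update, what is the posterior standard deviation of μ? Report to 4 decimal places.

For Normal data with known variance σ², a Normal(μ₀, σ₀²) prior on μ is conjugate. Posterior precision = 1/σ₀² + n/σ²; posterior mean is the precision-weighted average of μ₀ and x̄.
σ₀² = 114.90² = 13202.01, σ² = 312.45² = 97625.0025; σ² + n·σ₀² = 97625.0025 + 11·13202.01 = 242847.1125.
Posterior precision = 1/σ₀² + n/σ² = 1/13202.01 + 11/97625.0025 = (σ² + n·σ₀²)/(σ₀²σ²) = 242847.1125/(13202.01·97625.0025); posterior variance σₙ² = σ₀²σ²/(σ² + n·σ₀²) = 13202.01·97625.0025/242847.1125 = 5307.233205.
Posterior SD = √σₙ² = √(13202.01·97625.0025/242847.1125) = 72.8508.

72.8508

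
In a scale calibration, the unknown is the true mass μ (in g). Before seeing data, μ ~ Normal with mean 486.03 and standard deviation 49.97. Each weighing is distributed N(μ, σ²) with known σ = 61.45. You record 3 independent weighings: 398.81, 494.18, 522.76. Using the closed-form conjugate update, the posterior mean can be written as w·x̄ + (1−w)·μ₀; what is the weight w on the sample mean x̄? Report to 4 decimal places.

0.6649

For Normal data with known variance σ², a Normal(μ₀, σ₀²) prior on μ is conjugate. Posterior precision = 1/σ₀² + n/σ²; posterior mean is the precision-weighted average of μ₀ and x̄.
σ₀² = 49.97² = 2497.0009, σ² = 61.45² = 3776.1025. Prior precision 1/σ₀² = 1/2497.0009; data precision n/σ² = 3/3776.1025.
w = (n/σ²)/(1/σ₀² + n/σ²) = n·σ₀²/(σ² + n·σ₀²) = 3·2497.0009/(3776.1025 + 3·2497.0009) = 7491.0027/11267.1052 = 0.6649.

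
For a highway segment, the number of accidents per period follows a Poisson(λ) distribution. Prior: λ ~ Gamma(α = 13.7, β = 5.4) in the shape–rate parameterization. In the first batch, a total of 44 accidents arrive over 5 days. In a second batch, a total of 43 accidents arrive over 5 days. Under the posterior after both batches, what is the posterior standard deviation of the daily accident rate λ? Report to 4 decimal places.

With a Gamma(shape α, rate β) prior, the Poisson likelihood is conjugate: the posterior is Gamma(α + ΣXᵢ, β + n).
After batch 1: Gamma(α+S, β+n) = Gamma(13.7+44, 5.4+5) = Gamma(57.7, 10.4).
After batch 2: Gamma(α+S, β+n) = Gamma(57.7+43, 10.4+5) = Gamma(100.7, 15.4).
SD = √α/β = √100.7/15.4 = 0.6516.

0.6516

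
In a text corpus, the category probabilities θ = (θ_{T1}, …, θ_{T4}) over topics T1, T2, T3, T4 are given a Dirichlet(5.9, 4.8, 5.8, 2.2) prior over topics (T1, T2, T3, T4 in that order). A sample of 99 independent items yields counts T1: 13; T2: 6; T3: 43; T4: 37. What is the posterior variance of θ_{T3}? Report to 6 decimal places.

The Dirichlet prior is conjugate to the Multinomial likelihood: each posterior αⱼ = prior αⱼ + observed count nⱼ.
Posterior concentration: (18.9, 10.8, 48.8, 39.2), total = 117.7.
Var[θ_j] = α_j(Σα−α_j)/((Σα)²(Σα+1)) = 48.8·68.9/(117.7²·118.7) = 0.002045.

0.002045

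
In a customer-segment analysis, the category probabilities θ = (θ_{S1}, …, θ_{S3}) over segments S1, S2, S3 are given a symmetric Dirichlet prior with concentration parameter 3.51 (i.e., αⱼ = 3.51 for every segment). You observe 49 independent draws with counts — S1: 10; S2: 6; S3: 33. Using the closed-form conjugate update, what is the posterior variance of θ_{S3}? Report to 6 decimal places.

The Dirichlet prior is conjugate to the Multinomial likelihood: each posterior αⱼ = prior αⱼ + observed count nⱼ.
Posterior concentration: (13.51, 9.51, 36.51), total = 59.53.
Var[θ_j] = α_j(Σα−α_j)/((Σα)²(Σα+1)) = 36.51·23.02/(59.53²·60.53) = 0.003918.

0.003918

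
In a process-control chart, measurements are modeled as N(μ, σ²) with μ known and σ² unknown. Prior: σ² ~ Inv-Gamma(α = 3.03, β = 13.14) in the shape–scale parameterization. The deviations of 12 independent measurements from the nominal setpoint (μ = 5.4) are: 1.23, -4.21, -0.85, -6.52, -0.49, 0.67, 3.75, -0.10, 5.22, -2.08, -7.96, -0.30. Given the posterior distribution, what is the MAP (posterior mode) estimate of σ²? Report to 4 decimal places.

With known mean μ and an Inverse-Gamma(α, β) prior on σ², the Normal likelihood is conjugate: posterior is Inv-Gamma(α + n/2, β + Σ(xᵢ−μ)²/2).
Σ(xᵢ−μ)² = (1.23)² + (-4.21)² + (-0.85)² + (-6.52)² + (-0.49)² + (0.67)² + (3.75)² + (-0.10)² + (5.22)² + (-2.08)² + (-7.96)² + (-0.30)² = 172.2578.
Posterior: Inv-Gamma(3.03 + 12/2, 13.14 + 172.2578/2) = Inv-Gamma(9.03, 99.26890).
Mode = β/(α+1) = 99.26890/10.03 = 9.8972.

9.8972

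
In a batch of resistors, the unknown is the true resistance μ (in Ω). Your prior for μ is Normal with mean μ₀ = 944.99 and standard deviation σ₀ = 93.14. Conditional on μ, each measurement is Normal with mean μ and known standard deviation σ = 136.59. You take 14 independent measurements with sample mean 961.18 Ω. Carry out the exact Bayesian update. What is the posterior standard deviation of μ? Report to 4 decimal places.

For Normal data with known variance σ², a Normal(μ₀, σ₀²) prior on μ is conjugate. Posterior precision = 1/σ₀² + n/σ²; posterior mean is the precision-weighted average of μ₀ and x̄.
σ₀² = 93.14² = 8675.0596, σ² = 136.59² = 18656.8281; σ² + n·σ₀² = 18656.8281 + 14·8675.0596 = 140107.6625.
Posterior precision = 1/σ₀² + n/σ² = 1/8675.0596 + 14/18656.8281 = (σ² + n·σ₀²)/(σ₀²σ²) = 140107.6625/(8675.0596·18656.8281); posterior variance σₙ² = σ₀²σ²/(σ² + n·σ₀²) = 8675.0596·18656.8281/140107.6625 = 1155.176618.
Posterior SD = √σₙ² = √(8675.0596·18656.8281/140107.6625) = 33.9879.

33.9879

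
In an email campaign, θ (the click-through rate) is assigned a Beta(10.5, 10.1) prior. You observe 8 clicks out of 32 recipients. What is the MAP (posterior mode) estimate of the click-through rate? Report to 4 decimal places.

The Beta prior is conjugate to a Binomial/Bernoulli likelihood; the update adds successes to α and failures to β.
Posterior: Beta(α+k, β+n−k) = Beta(10.5+8, 10.1+24) = Beta(18.5, 34.1).
Mode of Beta(a,b) for a,b>1 is (a−1)/(a+b−2) = 17.5/50.6 = 0.3458.

0.3458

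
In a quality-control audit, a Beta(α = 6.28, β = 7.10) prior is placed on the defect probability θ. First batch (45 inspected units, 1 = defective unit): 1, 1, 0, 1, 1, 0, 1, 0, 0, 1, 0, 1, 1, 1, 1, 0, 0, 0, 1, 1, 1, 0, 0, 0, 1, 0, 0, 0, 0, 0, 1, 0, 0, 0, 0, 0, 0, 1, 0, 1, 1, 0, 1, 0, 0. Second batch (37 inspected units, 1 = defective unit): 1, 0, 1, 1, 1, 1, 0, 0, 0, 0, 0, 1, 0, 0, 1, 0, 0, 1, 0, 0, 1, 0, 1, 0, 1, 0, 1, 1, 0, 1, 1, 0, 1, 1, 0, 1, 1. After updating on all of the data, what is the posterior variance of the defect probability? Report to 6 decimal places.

The Beta prior is conjugate to a Binomial/Bernoulli likelihood; the update adds successes to α and failures to β.
After batch 1: Beta(6.28+19, 7.10+26) = Beta(25.28, 33.10).
After batch 2: Beta(25.28+19, 33.10+18) = Beta(44.28, 51.10).
Var = αβ/((α+β)²(α+β+1)) = 44.28·51.10/(95.38²·96.38) = 0.002581.

0.002581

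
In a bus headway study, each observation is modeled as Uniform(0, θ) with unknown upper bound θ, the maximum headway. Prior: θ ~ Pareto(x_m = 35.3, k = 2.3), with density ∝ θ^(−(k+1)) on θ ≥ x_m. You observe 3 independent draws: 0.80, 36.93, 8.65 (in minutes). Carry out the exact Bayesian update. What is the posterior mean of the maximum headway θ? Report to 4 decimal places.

45.5184

A Pareto(scale x_m, shape k) prior on the upper bound θ of Uniform(0, θ) is conjugate: posterior is Pareto(max(x_m, max xᵢ), k + n).
Sample maximum = 36.93; prior scale x_m = 35.3 → posterior scale = max = 36.93.
Posterior shape = 2.3 + 3 = 5.3.
E[θ|data] = k·x_m/(k−1) = 5.3·36.93/4.3 = 45.5184.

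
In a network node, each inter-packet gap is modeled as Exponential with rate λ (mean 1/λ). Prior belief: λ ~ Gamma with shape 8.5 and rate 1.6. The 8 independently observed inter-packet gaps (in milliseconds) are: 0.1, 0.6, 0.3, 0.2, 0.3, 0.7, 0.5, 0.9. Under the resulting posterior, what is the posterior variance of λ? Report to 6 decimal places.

With a Gamma(shape α, rate β) prior on the exponential rate λ, the posterior after n observations with total T = Σxᵢ is Gamma(α+n, β+T).
Sum of observations T = 3.6 milliseconds; n = 8.
Posterior: Gamma(8.5+8, 1.6+3.6) = Gamma(16.5, 5.2).
Var = α/β² = 0.610207.

0.610207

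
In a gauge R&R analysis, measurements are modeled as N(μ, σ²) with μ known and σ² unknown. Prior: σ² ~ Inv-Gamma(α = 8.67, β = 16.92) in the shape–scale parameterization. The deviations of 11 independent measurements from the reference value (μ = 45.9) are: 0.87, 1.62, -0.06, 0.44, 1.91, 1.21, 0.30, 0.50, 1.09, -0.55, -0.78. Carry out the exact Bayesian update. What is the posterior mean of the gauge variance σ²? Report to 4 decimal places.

1.7073

With known mean μ and an Inverse-Gamma(α, β) prior on σ², the Normal likelihood is conjugate: posterior is Inv-Gamma(α + n/2, β + Σ(xᵢ−μ)²/2).
Σ(xᵢ−μ)² = (0.87)² + (1.62)² + (-0.06)² + (0.44)² + (1.91)² + (1.21)² + (0.30)² + (0.50)² + (1.09)² + (-0.55)² + (-0.78)² = 11.1297.
Posterior: Inv-Gamma(8.67 + 11/2, 16.92 + 11.1297/2) = Inv-Gamma(14.17, 22.48485).
E[σ²|data] = β/(α−1) = 22.48485/13.17 = 1.7073.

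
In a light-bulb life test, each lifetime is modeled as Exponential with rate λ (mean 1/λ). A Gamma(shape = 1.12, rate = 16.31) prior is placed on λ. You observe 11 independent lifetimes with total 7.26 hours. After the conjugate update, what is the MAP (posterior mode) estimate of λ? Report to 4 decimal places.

With a Gamma(shape α, rate β) prior on the exponential rate λ, the posterior after n observations with total T = Σxᵢ is Gamma(α+n, β+T).
Posterior: Gamma(1.12+11, 16.31+7.26) = Gamma(12.12, 23.57).
Mode = (α−1)/β = 0.4718.

0.4718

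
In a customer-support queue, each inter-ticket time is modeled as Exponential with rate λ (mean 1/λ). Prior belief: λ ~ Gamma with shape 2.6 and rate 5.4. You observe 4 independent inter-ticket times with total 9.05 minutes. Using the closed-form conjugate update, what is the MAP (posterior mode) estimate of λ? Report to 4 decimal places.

With a Gamma(shape α, rate β) prior on the exponential rate λ, the posterior after n observations with total T = Σxᵢ is Gamma(α+n, β+T).
Posterior: Gamma(2.6+4, 5.4+9.05) = Gamma(6.6, 14.45).
Mode = (α−1)/β = 0.3875.

0.3875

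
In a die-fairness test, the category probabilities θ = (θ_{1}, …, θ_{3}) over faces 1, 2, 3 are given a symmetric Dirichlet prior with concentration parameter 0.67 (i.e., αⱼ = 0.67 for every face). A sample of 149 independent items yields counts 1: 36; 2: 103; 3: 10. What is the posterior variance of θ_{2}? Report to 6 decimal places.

The Dirichlet prior is conjugate to the Multinomial likelihood: each posterior αⱼ = prior αⱼ + observed count nⱼ.
Posterior concentration: (36.67, 103.67, 10.67), total = 151.01.
Var[θ_j] = α_j(Σα−α_j)/((Σα)²(Σα+1)) = 103.67·47.34/(151.01²·152.01) = 0.001416.

0.001416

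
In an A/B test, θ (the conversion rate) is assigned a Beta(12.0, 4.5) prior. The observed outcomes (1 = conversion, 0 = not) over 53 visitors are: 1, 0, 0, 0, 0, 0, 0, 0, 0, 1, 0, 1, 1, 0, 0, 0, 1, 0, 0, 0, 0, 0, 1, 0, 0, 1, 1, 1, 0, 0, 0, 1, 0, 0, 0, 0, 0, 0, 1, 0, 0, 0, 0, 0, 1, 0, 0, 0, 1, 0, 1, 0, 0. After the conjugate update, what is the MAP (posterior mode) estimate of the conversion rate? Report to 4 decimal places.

0.3704

The Beta prior is conjugate to a Binomial/Bernoulli likelihood; the update adds successes to α and failures to β.
Posterior: Beta(α+k, β+n−k) = Beta(12.0+14, 4.5+39) = Beta(26.0, 43.5).
Mode of Beta(a,b) for a,b>1 is (a−1)/(a+b−2) = 25.0/67.5 = 0.3704.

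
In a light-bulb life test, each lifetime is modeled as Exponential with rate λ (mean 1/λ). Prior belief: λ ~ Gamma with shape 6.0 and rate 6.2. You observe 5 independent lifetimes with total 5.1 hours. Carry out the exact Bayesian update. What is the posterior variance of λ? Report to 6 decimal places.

0.086146

With a Gamma(shape α, rate β) prior on the exponential rate λ, the posterior after n observations with total T = Σxᵢ is Gamma(α+n, β+T).
Posterior: Gamma(6.0+5, 6.2+5.1) = Gamma(11.0, 11.3).
Var = α/β² = 0.086146.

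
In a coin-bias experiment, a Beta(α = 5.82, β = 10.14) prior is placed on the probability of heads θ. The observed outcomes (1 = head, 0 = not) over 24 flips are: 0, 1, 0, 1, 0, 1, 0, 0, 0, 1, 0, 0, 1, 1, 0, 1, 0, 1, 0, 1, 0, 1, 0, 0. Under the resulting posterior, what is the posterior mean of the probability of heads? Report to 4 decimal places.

The Beta prior is conjugate to a Binomial/Bernoulli likelihood; the update adds successes to α and failures to β.
Posterior: Beta(α+k, β+n−k) = Beta(5.82+10, 10.14+14) = Beta(15.82, 24.14).
Posterior mean = α/(α+β) = 15.82/39.96 = 0.3959.

0.3959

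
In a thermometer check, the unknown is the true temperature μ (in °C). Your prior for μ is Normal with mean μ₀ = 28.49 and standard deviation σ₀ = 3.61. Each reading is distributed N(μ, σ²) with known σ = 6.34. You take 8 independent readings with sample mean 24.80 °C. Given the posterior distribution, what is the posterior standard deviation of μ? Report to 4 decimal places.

1.9043

For Normal data with known variance σ², a Normal(μ₀, σ₀²) prior on μ is conjugate. Posterior precision = 1/σ₀² + n/σ²; posterior mean is the precision-weighted average of μ₀ and x̄.
σ₀² = 3.61² = 13.0321, σ² = 6.34² = 40.1956; σ² + n·σ₀² = 40.1956 + 8·13.0321 = 144.4524.
Posterior precision = 1/σ₀² + n/σ² = 1/13.0321 + 8/40.1956 = (σ² + n·σ₀²)/(σ₀²σ²) = 144.4524/(13.0321·40.1956); posterior variance σₙ² = σ₀²σ²/(σ² + n·σ₀²) = 13.0321·40.1956/144.4524 = 3.626337.
Posterior SD = √σₙ² = √(13.0321·40.1956/144.4524) = 1.9043.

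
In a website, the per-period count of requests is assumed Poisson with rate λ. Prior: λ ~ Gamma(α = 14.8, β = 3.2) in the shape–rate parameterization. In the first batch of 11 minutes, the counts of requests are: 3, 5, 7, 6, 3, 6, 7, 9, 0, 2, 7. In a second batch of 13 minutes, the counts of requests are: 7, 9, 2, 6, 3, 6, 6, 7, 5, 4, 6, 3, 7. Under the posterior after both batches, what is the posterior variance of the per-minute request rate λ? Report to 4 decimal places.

0.1903

With a Gamma(shape α, rate β) prior, the Poisson likelihood is conjugate: the posterior is Gamma(α + ΣXᵢ, β + n).
Batch 1: sum of counts S = 55 over n = 11 minutes.
After batch 1: Gamma(α+S, β+n) = Gamma(14.8+55, 3.2+11) = Gamma(69.8, 14.2).
Batch 2: sum of counts S = 71 over n = 13 minutes.
After batch 2: Gamma(α+S, β+n) = Gamma(69.8+71, 14.2+13) = Gamma(140.8, 27.2).
Var = α/β² = 140.8/27.2² = 0.1903.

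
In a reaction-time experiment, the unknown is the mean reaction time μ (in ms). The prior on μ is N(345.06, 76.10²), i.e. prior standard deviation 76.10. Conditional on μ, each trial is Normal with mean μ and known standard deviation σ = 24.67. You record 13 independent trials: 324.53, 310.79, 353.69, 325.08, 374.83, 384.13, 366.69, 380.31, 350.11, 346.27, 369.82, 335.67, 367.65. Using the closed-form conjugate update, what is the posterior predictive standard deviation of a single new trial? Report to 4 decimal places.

25.5939

For Normal data with known variance σ², a Normal(μ₀, σ₀²) prior on μ is conjugate. Posterior precision = 1/σ₀² + n/σ²; posterior mean is the precision-weighted average of μ₀ and x̄.
σ₀² = 76.10² = 5791.21, σ² = 24.67² = 608.6089; σ² + n·σ₀² = 608.6089 + 13·5791.21 = 75894.3389.
Posterior precision = 1/σ₀² + n/σ² = 1/5791.21 + 13/608.6089 = (σ² + n·σ₀²)/(σ₀²σ²) = 75894.3389/(5791.21·608.6089); posterior variance σₙ² = σ₀²σ²/(σ² + n·σ₀²) = 5791.21·608.6089/75894.3389 = 46.440644.
Predictive variance for one new observation = σₙ² + σ² = 5791.21·608.6089/75894.3389 + 608.6089 = σ²·(σ₀² + 75894.3389)/75894.3389 = 608.6089·81685.5489/75894.3389 = 655.049544; SD = √(608.6089·81685.5489/75894.3389) = 25.5939.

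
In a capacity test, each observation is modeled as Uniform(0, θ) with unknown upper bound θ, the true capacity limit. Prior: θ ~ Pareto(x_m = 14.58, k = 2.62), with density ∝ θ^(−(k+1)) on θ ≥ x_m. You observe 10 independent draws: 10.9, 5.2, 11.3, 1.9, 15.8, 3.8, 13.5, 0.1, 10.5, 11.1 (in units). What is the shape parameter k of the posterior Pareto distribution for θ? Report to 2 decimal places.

12.62

A Pareto(scale x_m, shape k) prior on the upper bound θ of Uniform(0, θ) is conjugate: posterior is Pareto(max(x_m, max xᵢ), k + n).
Sample maximum = 15.8; prior scale x_m = 14.58 → posterior scale = max = 15.80.
Posterior shape = 2.62 + 10 = 12.62.
Posterior shape k = 12.62.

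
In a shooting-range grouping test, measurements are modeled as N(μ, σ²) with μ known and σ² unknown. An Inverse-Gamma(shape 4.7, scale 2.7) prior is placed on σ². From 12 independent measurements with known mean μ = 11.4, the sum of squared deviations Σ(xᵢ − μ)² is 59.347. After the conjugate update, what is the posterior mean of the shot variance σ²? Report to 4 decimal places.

3.3375

With known mean μ and an Inverse-Gamma(α, β) prior on σ², the Normal likelihood is conjugate: posterior is Inv-Gamma(α + n/2, β + Σ(xᵢ−μ)²/2).
Posterior: Inv-Gamma(4.7 + 12/2, 2.7 + 59.347/2) = Inv-Gamma(10.70, 32.3735).
E[σ²|data] = β/(α−1) = 32.3735/9.70 = 3.3375.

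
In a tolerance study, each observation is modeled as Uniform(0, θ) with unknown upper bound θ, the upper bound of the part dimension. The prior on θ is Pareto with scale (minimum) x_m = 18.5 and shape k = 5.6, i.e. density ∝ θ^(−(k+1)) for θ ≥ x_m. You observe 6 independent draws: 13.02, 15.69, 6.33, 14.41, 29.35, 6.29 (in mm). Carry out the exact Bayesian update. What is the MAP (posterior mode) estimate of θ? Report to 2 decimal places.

29.35

A Pareto(scale x_m, shape k) prior on the upper bound θ of Uniform(0, θ) is conjugate: posterior is Pareto(max(x_m, max xᵢ), k + n).
Sample maximum = 29.35; prior scale x_m = 18.5 → posterior scale = max = 29.35.
Posterior shape = 5.6 + 6 = 11.6.
The Pareto density is decreasing on [x_m, ∞), so the mode is x_m = 29.35.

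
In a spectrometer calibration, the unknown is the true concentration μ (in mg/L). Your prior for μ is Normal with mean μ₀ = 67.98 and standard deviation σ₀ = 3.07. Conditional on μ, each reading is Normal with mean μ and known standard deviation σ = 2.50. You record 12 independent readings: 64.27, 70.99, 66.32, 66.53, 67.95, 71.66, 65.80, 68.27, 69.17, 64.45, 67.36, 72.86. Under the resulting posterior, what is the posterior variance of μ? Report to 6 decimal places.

0.493559

For Normal data with known variance σ², a Normal(μ₀, σ₀²) prior on μ is conjugate. Posterior precision = 1/σ₀² + n/σ²; posterior mean is the precision-weighted average of μ₀ and x̄.
σ₀² = 3.07² = 9.4249, σ² = 2.50² = 6.25; σ² + n·σ₀² = 6.25 + 12·9.4249 = 119.3488.
Posterior precision = 1/σ₀² + n/σ² = 1/9.4249 + 12/6.25 = (σ² + n·σ₀²)/(σ₀²σ²) = 119.3488/(9.4249·6.25); posterior variance σₙ² = σ₀²σ²/(σ² + n·σ₀²) = 9.4249·6.25/119.3488 = 0.493559.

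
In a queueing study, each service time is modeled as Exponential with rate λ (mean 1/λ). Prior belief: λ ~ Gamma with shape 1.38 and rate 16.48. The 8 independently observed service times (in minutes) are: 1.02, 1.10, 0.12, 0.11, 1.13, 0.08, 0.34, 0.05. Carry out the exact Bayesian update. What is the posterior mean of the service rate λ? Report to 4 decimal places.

With a Gamma(shape α, rate β) prior on the exponential rate λ, the posterior after n observations with total T = Σxᵢ is Gamma(α+n, β+T).
Sum of observations T = 3.95 minutes; n = 8.
Posterior: Gamma(1.38+8, 16.48+3.95) = Gamma(9.38, 20.43).
Posterior mean of λ = α/β = 9.38/20.43 = 0.4591.

0.4591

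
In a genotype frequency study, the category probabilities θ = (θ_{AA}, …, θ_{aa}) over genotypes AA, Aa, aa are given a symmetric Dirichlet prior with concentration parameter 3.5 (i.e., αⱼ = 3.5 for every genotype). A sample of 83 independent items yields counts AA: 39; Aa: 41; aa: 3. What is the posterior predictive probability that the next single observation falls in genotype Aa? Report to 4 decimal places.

The Dirichlet prior is conjugate to the Multinomial likelihood: each posterior αⱼ = prior αⱼ + observed count nⱼ.
Posterior concentration: (42.5, 44.5, 6.5), total = 93.5.
P(next = Aa | data) = α_{Aa}/Σα = 0.4759.

0.4759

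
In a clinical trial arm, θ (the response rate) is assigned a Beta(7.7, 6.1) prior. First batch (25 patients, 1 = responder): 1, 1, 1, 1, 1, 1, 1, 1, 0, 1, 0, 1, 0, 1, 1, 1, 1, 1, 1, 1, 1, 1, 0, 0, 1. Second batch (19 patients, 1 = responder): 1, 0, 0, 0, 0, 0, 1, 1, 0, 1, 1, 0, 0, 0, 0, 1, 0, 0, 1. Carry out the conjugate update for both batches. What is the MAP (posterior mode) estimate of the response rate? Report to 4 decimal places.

The Beta prior is conjugate to a Binomial/Bernoulli likelihood; the update adds successes to α and failures to β.
After batch 1: Beta(7.7+20, 6.1+5) = Beta(27.7, 11.1).
After batch 2: Beta(27.7+7, 11.1+12) = Beta(34.7, 23.1).
Mode of Beta(a,b) for a,b>1 is (a−1)/(a+b−2) = 33.7/55.8 = 0.6039.

0.6039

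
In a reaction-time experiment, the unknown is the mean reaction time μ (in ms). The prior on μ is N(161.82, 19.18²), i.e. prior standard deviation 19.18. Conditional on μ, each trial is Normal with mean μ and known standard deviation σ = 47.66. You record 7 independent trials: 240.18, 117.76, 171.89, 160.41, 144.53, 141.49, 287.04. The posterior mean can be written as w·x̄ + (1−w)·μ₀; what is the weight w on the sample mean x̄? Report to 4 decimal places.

For Normal data with known variance σ², a Normal(μ₀, σ₀²) prior on μ is conjugate. Posterior precision = 1/σ₀² + n/σ²; posterior mean is the precision-weighted average of μ₀ and x̄.
σ₀² = 19.18² = 367.8724, σ² = 47.66² = 2271.4756. Prior precision 1/σ₀² = 1/367.8724; data precision n/σ² = 7/2271.4756.
w = (n/σ²)/(1/σ₀² + n/σ²) = n·σ₀²/(σ² + n·σ₀²) = 7·367.8724/(2271.4756 + 7·367.8724) = 2575.1068/4846.5824 = 0.5313.

0.5313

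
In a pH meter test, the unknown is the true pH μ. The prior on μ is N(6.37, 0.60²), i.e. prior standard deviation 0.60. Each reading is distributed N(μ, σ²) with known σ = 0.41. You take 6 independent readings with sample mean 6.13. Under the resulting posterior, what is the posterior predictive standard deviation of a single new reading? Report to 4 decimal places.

For Normal data with known variance σ², a Normal(μ₀, σ₀²) prior on μ is conjugate. Posterior precision = 1/σ₀² + n/σ²; posterior mean is the precision-weighted average of μ₀ and x̄.
σ₀² = 0.60² = 0.36, σ² = 0.41² = 0.1681; σ² + n·σ₀² = 0.1681 + 6·0.36 = 2.3281.
Posterior precision = 1/σ₀² + n/σ² = 1/0.36 + 6/0.1681 = (σ² + n·σ₀²)/(σ₀²σ²) = 2.3281/(0.36·0.1681); posterior variance σₙ² = σ₀²σ²/(σ² + n·σ₀²) = 0.36·0.1681/2.3281 = 0.025994.
Predictive variance for one new observation = σₙ² + σ² = 0.36·0.1681/2.3281 + 0.1681 = σ²·(σ₀² + 2.3281)/2.3281 = 0.1681·2.6881/2.3281 = 0.194094; SD = √(0.1681·2.6881/2.3281) = 0.4406.

0.4406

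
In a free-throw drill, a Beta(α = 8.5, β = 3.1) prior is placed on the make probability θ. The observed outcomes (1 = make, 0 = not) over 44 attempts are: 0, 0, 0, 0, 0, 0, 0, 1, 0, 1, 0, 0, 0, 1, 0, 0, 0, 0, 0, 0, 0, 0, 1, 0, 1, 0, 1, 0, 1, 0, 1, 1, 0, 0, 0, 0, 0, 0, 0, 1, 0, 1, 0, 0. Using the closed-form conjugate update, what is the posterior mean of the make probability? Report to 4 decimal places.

0.3507

The Beta prior is conjugate to a Binomial/Bernoulli likelihood; the update adds successes to α and failures to β.
Posterior: Beta(α+k, β+n−k) = Beta(8.5+11, 3.1+33) = Beta(19.5, 36.1).
Posterior mean = α/(α+β) = 19.5/55.6 = 0.3507.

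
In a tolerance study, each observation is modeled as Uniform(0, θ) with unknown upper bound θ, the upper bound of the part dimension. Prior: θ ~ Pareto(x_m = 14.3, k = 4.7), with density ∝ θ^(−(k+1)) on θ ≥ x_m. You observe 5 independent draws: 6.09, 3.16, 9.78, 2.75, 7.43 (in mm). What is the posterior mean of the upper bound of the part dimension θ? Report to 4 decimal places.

15.9437

A Pareto(scale x_m, shape k) prior on the upper bound θ of Uniform(0, θ) is conjugate: posterior is Pareto(max(x_m, max xᵢ), k + n).
Sample maximum = 9.78; prior scale x_m = 14.3 → posterior scale = max = 14.30.
Posterior shape = 4.7 + 5 = 9.7.
E[θ|data] = k·x_m/(k−1) = 9.7·14.30/8.7 = 15.9437.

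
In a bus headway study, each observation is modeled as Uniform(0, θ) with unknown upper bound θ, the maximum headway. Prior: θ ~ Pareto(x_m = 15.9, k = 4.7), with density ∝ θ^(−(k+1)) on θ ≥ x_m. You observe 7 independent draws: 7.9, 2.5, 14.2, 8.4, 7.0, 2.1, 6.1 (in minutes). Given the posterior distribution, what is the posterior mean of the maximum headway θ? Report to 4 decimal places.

17.3860

A Pareto(scale x_m, shape k) prior on the upper bound θ of Uniform(0, θ) is conjugate: posterior is Pareto(max(x_m, max xᵢ), k + n).
Sample maximum = 14.2; prior scale x_m = 15.9 → posterior scale = max = 15.9.
Posterior shape = 4.7 + 7 = 11.7.
E[θ|data] = k·x_m/(k−1) = 11.7·15.9/10.7 = 17.3860.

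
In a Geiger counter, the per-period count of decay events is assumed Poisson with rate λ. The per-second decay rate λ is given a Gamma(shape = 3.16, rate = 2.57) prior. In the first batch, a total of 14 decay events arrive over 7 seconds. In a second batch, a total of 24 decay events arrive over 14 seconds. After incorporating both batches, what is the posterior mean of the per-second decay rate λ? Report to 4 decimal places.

With a Gamma(shape α, rate β) prior, the Poisson likelihood is conjugate: the posterior is Gamma(α + ΣXᵢ, β + n).
After batch 1: Gamma(α+S, β+n) = Gamma(3.16+14, 2.57+7) = Gamma(17.16, 9.57).
After batch 2: Gamma(α+S, β+n) = Gamma(17.16+24, 9.57+14) = Gamma(41.16, 23.57).
Posterior mean = α/β = 41.16/23.57 = 1.7463.

1.7463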